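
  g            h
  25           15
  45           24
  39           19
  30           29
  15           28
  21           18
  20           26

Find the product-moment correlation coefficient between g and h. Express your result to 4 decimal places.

n = 7, Σg = 195, Σh = 159, Σg² = 6137, Σh² = 3787, Σgh = 4384
nΣgh − ΣgΣh = 30688 − 31005 = -317
nΣg² − (Σg)² = 42959 − 38025 = 4934; nΣh² − (Σh)² = 26509 − 25281 = 1228
r = -317 / √(4934 × 1228) = -317 / 2461.4939 ≈ -0.1288

-0.1288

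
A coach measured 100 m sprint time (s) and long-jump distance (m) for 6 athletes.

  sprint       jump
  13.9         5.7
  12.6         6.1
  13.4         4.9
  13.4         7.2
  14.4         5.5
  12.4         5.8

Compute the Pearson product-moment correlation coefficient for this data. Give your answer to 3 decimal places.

-0.196

n = 6, Σx = 80.1, Σy = 35.2, Σx² = 1072.21, Σy² = 209.44, Σxy = 469.35
nΣxy − ΣxΣy = 2816.1 − 2819.52 = -3.42
nΣx² − (Σx)² = 6433.26 − 6416.01 = 17.25; nΣy² − (Σy)² = 1256.64 − 1239.04 = 17.6
r = -3.42 / √(17.25 × 17.6) = -3.42 / 17.4241 ≈ -0.196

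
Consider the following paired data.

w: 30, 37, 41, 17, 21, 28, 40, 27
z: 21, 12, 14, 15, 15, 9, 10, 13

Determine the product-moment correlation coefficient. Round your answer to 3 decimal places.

n = 8, Σw = 241, Σz = 109, Σw² = 7793, Σz² = 1581, Σwz = 3221
nΣwz − ΣwΣz = 25768 − 26269 = -501
nΣw² − (Σw)² = 62344 − 58081 = 4263; nΣz² − (Σz)² = 12648 − 11881 = 767
r = -501 / √(4263 × 767) = -501 / 1808.2370 ≈ -0.277

-0.277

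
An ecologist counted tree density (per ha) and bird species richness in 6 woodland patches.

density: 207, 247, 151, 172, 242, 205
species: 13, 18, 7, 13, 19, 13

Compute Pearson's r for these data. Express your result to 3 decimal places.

n = 6, Σx = 1224, Σy = 83, Σx² = 256832, Σy² = 1241, Σxy = 17693
nΣxy − ΣxΣy = 106158 − 101592 = 4566
nΣx² − (Σx)² = 1540992 − 1498176 = 42816; nΣy² − (Σy)² = 7446 − 6889 = 557
r = 4566 / √(42816 × 557) = 4566 / 4883.4938 ≈ 0.935

0.935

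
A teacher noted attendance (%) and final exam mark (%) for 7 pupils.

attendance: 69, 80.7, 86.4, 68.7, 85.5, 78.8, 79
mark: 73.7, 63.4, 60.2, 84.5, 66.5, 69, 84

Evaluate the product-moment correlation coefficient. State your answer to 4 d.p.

n = 7, Σx = 548.1, Σy = 501.3, Σx² = 43218.83, Σy² = 36454.79, Σxy = 38967.06
nΣxy − ΣxΣy = 272769.42 − 274762.53 = -1993.11
nΣx² − (Σx)² = 302531.81 − 300413.61 = 2118.2; nΣy² − (Σy)² = 255183.53 − 251301.69 = 3881.84
r = -1993.11 / √(2118.2 × 3881.84) = -1993.11 / 2867.4925 ≈ -0.6951

-0.6951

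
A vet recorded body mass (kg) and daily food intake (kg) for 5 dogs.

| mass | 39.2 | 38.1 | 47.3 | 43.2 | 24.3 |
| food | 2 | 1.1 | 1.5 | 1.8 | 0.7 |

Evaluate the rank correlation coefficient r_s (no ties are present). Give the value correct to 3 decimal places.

0.600

Rank mass: 3, 2, 5, 4, 1
Rank food: 5, 2, 3, 4, 1
d = rank(mass) − rank(food): -2, 0, 2, 0, 0; Σd² = 8
ρ = 1 − 6Σd² / [n(n²−1)] = 1 − 6×8 / (5×24) = 1 − 48/120 ≈ 0.600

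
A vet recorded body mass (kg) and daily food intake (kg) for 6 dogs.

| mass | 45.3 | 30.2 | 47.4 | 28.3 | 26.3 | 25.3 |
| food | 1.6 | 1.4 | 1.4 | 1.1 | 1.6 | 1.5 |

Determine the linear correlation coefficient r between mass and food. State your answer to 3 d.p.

0.174

n = 6, Σx = 202.8, Σy = 8.6, Σx² = 7343.56, Σy² = 12.5, Σxy = 292.28
nΣxy − ΣxΣy = 1753.68 − 1744.08 = 9.6
nΣx² − (Σx)² = 44061.36 − 41127.84 = 2933.52; nΣy² − (Σy)² = 75 − 73.96 = 1.04
r = 9.6 / √(2933.52 × 1.04) = 9.6 / 55.2346 ≈ 0.174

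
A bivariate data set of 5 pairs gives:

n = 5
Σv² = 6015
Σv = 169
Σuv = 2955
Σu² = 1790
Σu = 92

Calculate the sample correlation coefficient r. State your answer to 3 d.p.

r = (nΣuv − ΣuΣv) / √[(nΣu² − (Σu)²)(nΣv² − (Σv)²)]
Numerator: 5×2955 − 92×169 = -773
Denominator: √[(8950 − 8464)(30075 − 28561)] = √[486 × 1514] = 857.7902
r = -773 / 857.7902 ≈ -0.901

-0.901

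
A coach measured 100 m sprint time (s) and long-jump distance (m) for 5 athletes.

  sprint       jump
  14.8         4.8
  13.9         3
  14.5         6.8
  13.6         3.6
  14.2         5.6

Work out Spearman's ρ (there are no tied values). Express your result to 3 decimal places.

Rank sprint: 5, 2, 4, 1, 3
Rank jump: 3, 1, 5, 2, 4
d = rank(sprint) − rank(jump): 2, 1, -1, -1, -1; Σd² = 8
ρ = 1 − 6Σd² / [n(n²−1)] = 1 − 6×8 / (5×24) = 1 − 48/120 ≈ 0.600

0.600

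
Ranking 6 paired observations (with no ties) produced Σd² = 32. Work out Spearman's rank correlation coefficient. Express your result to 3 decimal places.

0.086

ρ = 1 − 6Σd² / [n(n²−1)] = 1 − 6×32 / (6×35)
  = 1 − 192/210 = 1 − 0.9143 ≈ 0.086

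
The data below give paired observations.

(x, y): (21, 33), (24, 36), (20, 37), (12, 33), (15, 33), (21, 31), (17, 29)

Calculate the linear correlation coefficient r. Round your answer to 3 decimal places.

n = 7, Σx = 130, Σy = 232, Σx² = 2516, Σy² = 7734, Σxy = 4332
nΣxy − ΣxΣy = 30324 − 30160 = 164
nΣx² − (Σx)² = 17612 − 16900 = 712; nΣy² − (Σy)² = 54138 − 53824 = 314
r = 164 / √(712 × 314) = 164 / 472.8298 ≈ 0.347

0.347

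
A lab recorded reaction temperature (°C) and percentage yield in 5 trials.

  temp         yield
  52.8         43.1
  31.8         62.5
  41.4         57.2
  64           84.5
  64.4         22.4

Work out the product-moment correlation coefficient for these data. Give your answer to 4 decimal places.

n = 5, Σx = 254.4, Σy = 269.7, Σx² = 13756.4, Σy² = 16677.71, Σxy = 13481.82
nΣxy − ΣxΣy = 67409.1 − 68611.68 = -1202.58
nΣx² − (Σx)² = 68782 − 64719.36 = 4062.64; nΣy² − (Σy)² = 83388.55 − 72738.09 = 10650.46
r = -1202.58 / √(4062.64 × 10650.46) = -1202.58 / 6577.9164 ≈ -0.1828

-0.1828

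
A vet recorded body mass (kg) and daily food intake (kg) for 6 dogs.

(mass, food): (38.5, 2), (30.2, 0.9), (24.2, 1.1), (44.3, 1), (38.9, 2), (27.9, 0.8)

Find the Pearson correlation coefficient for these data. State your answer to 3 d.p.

0.471

n = 6, Σx = 204, Σy = 7.8, Σx² = 7234.04, Σy² = 11.66, Σxy = 275.22
nΣxy − ΣxΣy = 1651.32 − 1591.2 = 60.12
nΣx² − (Σx)² = 43404.24 − 41616 = 1788.24; nΣy² − (Σy)² = 69.96 − 60.84 = 9.12
r = 60.12 / √(1788.24 × 9.12) = 60.12 / 127.7057 ≈ 0.471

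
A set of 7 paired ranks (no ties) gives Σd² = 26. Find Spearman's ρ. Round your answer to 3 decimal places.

ρ = 1 − 6Σd² / [n(n²−1)] = 1 − 6×26 / (7×48)
  = 1 − 156/336 = 1 − 0.4643 ≈ 0.536

0.536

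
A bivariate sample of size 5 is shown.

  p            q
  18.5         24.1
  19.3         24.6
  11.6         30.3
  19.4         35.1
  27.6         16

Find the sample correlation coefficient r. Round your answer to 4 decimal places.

n = 5, Σp = 96.4, Σq = 130.1, Σp² = 1987.42, Σq² = 3592.07, Σpq = 2394.65
nΣpq − ΣpΣq = 11973.25 − 12541.64 = -568.39
nΣp² − (Σp)² = 9937.1 − 9292.96 = 644.14; nΣq² − (Σq)² = 17960.35 − 16926.01 = 1034.34
r = -568.39 / √(644.14 × 1034.34) = -568.39 / 816.2474 ≈ -0.6963

-0.6963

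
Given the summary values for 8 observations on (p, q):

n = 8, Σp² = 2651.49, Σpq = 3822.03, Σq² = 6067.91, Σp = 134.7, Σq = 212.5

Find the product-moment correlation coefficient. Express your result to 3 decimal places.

0.606

r = (nΣpq − ΣpΣq) / √[(nΣp² − (Σp)²)(nΣq² − (Σq)²)]
Numerator: 8×3822.03 − 134.7×212.5 = 1952.49
Denominator: √[(21211.92 − 18144.09)(48543.28 − 45156.25)] = √[3067.83 × 3387.03] = 3223.4814
r = 1952.49 / 3223.4814 ≈ 0.606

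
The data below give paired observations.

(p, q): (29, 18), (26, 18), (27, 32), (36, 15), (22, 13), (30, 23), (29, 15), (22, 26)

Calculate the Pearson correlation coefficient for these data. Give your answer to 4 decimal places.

n = 8, Σp = 221, Σq = 160, Σp² = 6251, Σq² = 3496, Σpq = 4377
nΣpq − ΣpΣq = 35016 − 35360 = -344
nΣp² − (Σp)² = 50008 − 48841 = 1167; nΣq² − (Σq)² = 27968 − 25600 = 2368
r = -344 / √(1167 × 2368) = -344 / 1662.3646 ≈ -0.2069

-0.2069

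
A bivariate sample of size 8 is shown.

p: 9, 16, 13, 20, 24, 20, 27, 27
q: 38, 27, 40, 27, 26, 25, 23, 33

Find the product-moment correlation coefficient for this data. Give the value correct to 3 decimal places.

n = 8, Σp = 156, Σq = 239, Σp² = 3340, Σq² = 7421, Σpq = 4470
nΣpq − ΣpΣq = 35760 − 37284 = -1524
nΣp² − (Σp)² = 26720 − 24336 = 2384; nΣq² − (Σq)² = 59368 − 57121 = 2247
r = -1524 / √(2384 × 2247) = -1524 / 2314.4866 ≈ -0.658

-0.658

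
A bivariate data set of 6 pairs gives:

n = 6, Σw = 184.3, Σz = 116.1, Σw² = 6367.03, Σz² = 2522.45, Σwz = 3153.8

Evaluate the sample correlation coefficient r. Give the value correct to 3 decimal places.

r = (nΣwz − ΣwΣz) / √[(nΣw² − (Σw)²)(nΣz² − (Σz)²)]
Numerator: 6×3153.8 − 184.3×116.1 = -2474.43
Denominator: √[(38202.18 − 33966.49)(15134.7 − 13479.21)] = √[4235.69 × 1655.49] = 2648.0450
r = -2474.43 / 2648.0450 ≈ -0.934

-0.934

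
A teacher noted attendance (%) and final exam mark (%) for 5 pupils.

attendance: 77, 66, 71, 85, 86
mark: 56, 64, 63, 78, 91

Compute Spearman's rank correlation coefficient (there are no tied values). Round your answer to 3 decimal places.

0.600

Rank attendance: 3, 1, 2, 4, 5
Rank mark: 1, 3, 2, 4, 5
d = rank(attendance) − rank(mark): 2, -2, 0, 0, 0; Σd² = 8
ρ = 1 − 6Σd² / [n(n²−1)] = 1 − 6×8 / (5×24) = 1 − 48/120 ≈ 0.600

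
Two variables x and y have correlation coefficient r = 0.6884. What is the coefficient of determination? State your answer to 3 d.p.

r² = (0.6884)² = 0.474

0.474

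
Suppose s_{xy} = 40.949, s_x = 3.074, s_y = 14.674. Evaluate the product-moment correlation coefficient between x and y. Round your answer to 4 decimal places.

0.9078

r = Cov(x,y) / (s_x · s_y) = 40.949 / (3.074 × 14.674)
  = 40.949 / 45.1079 ≈ 0.9078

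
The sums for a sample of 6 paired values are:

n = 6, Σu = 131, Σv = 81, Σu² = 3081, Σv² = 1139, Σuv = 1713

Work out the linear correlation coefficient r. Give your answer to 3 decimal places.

-0.554

r = (nΣuv − ΣuΣv) / √[(nΣu² − (Σu)²)(nΣv² − (Σv)²)]
Numerator: 6×1713 − 131×81 = -333
Denominator: √[(18486 − 17161)(6834 − 6561)] = √[1325 × 273] = 601.4358
r = -333 / 601.4358 ≈ -0.554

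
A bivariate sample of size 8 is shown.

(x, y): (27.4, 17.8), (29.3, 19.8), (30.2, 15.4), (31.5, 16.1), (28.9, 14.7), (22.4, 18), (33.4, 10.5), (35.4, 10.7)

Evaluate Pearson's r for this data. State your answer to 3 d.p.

n = 8, Σx = 238.5, Σy = 123, Σx² = 7219.23, Σy² = 1970.08, Σxy = 3597.6
nΣxy − ΣxΣy = 28780.8 − 29335.5 = -554.7
nΣx² − (Σx)² = 57753.84 − 56882.25 = 871.59; nΣy² − (Σy)² = 15760.64 − 15129 = 631.64
r = -554.7 / √(871.59 × 631.64) = -554.7 / 741.9778 ≈ -0.748

-0.748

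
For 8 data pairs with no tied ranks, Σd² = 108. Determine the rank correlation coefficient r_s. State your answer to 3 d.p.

-0.286

ρ = 1 − 6Σd² / [n(n²−1)] = 1 − 6×108 / (8×63)
  = 1 − 648/504 = 1 − 1.2857 ≈ -0.286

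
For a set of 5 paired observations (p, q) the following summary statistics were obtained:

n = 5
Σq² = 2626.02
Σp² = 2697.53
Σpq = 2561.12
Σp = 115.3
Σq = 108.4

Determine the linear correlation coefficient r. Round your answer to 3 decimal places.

r = (nΣpq − ΣpΣq) / √[(nΣp² − (Σp)²)(nΣq² − (Σq)²)]
Numerator: 5×2561.12 − 115.3×108.4 = 307.08
Denominator: √[(13487.65 − 13294.09)(13130.1 − 11750.56)] = √[193.56 × 1379.54] = 516.7434
r = 307.08 / 516.7434 ≈ 0.594

0.594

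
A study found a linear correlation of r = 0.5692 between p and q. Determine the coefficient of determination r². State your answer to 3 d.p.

0.324

r² = (0.5692)² = 0.324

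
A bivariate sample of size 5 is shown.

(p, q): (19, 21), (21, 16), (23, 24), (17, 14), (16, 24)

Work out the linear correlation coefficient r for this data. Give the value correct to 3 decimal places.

n = 5, Σp = 96, Σq = 99, Σp² = 1876, Σq² = 2045, Σpq = 1909
nΣpq − ΣpΣq = 9545 − 9504 = 41
nΣp² − (Σp)² = 9380 − 9216 = 164; nΣq² − (Σq)² = 10225 − 9801 = 424
r = 41 / √(164 × 424) = 41 / 263.6968 ≈ 0.155

0.155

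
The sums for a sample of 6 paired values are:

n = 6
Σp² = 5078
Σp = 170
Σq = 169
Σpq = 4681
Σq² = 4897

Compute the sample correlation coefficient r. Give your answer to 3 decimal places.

r = (nΣpq − ΣpΣq) / √[(nΣp² − (Σp)²)(nΣq² − (Σq)²)]
Numerator: 6×4681 − 170×169 = -644
Denominator: √[(30468 − 28900)(29382 − 28561)] = √[1568 × 821] = 1134.6048
r = -644 / 1134.6048 ≈ -0.568

-0.568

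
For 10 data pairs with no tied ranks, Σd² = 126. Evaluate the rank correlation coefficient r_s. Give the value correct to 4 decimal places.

ρ = 1 − 6Σd² / [n(n²−1)] = 1 − 6×126 / (10×99)
  = 1 − 756/990 = 1 − 0.76364 ≈ 0.2364

0.2364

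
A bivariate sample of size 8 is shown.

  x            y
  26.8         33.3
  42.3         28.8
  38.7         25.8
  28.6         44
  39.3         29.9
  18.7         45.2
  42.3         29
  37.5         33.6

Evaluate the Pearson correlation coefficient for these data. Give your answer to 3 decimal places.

n = 8, Σx = 274.2, Σy = 269.6, Σx² = 9912.9, Σy² = 9446.98, Σxy = 8874.55
nΣxy − ΣxΣy = 70996.4 − 73924.32 = -2927.92
nΣx² − (Σx)² = 79303.2 − 75185.64 = 4117.56; nΣy² − (Σy)² = 75575.84 − 72684.16 = 2891.68
r = -2927.92 / √(4117.56 × 2891.68) = -2927.92 / 3450.6037 ≈ -0.849

-0.849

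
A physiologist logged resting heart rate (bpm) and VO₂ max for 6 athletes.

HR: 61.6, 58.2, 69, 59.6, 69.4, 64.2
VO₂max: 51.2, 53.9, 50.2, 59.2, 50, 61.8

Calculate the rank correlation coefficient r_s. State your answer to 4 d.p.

Rank HR: 3, 1, 5, 2, 6, 4
Rank VO₂max: 3, 4, 2, 5, 1, 6
d = rank(HR) − rank(VO₂max): 0, -3, 3, -3, 5, -2; Σd² = 56
ρ = 1 − 6Σd² / [n(n²−1)] = 1 − 6×56 / (6×35) = 1 − 336/210 ≈ -0.6000

-0.6000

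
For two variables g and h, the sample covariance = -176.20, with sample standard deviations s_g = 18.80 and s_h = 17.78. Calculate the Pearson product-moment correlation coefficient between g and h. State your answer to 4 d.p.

-0.5271

r = Cov(g,h) / (s_g · s_h) = -176.20 / (18.80 × 17.78)
  = -176.20 / 334.2640 ≈ -0.5271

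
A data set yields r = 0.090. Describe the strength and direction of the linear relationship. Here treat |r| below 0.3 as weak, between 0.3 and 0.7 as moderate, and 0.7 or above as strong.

r = 0.090 > 0 so the relationship is positive.
|r| = 0.090, which falls in the weak range.

weak positive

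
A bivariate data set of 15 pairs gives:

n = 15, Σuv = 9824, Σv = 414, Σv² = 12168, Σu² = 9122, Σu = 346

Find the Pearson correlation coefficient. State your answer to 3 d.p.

0.298

r = (nΣuv − ΣuΣv) / √[(nΣu² − (Σu)²)(nΣv² − (Σv)²)]
Numerator: 15×9824 − 346×414 = 4116
Denominator: √[(136830 − 119716)(182520 − 171396)] = √[17114 × 11124] = 13797.6859
r = 4116 / 13797.6859 ≈ 0.298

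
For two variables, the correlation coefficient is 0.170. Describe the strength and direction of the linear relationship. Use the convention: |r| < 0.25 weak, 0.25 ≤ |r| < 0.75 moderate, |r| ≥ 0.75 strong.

weak positive

r = 0.170 > 0 so the relationship is positive.
|r| = 0.170, which falls in the weak range.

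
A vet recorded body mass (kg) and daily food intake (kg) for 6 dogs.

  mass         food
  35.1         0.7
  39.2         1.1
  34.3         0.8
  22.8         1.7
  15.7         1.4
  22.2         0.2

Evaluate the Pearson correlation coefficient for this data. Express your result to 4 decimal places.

-0.2497

n = 6, Σx = 169.3, Σy = 5.9, Σx² = 5204.31, Σy² = 7.23, Σxy = 160.31
nΣxy − ΣxΣy = 961.86 − 998.87 = -37.01
nΣx² − (Σx)² = 31225.86 − 28662.49 = 2563.37; nΣy² − (Σy)² = 43.38 − 34.81 = 8.57
r = -37.01 / √(2563.37 × 8.57) = -37.01 / 148.2163 ≈ -0.2497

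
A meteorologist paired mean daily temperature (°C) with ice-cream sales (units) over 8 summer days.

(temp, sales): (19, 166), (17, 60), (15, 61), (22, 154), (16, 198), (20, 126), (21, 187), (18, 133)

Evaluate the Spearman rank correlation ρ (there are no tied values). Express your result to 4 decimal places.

0.2857

Rank temp: 5, 3, 1, 8, 2, 6, 7, 4
Rank sales: 6, 1, 2, 5, 8, 3, 7, 4
d = rank(temp) − rank(sales): -1, 2, -1, 3, -6, 3, 0, 0; Σd² = 60
ρ = 1 − 6Σd² / [n(n²−1)] = 1 − 6×60 / (8×63) = 1 − 360/504 ≈ 0.2857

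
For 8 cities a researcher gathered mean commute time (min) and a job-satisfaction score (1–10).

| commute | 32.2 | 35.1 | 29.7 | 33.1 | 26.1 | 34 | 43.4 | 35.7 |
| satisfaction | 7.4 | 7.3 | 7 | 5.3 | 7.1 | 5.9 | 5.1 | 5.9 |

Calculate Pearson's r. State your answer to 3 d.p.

n = 8, Σx = 269.3, Σy = 51, Σx² = 9241.81, Σy² = 331.18, Σxy = 1695.72
nΣxy − ΣxΣy = 13565.76 − 13734.3 = -168.54
nΣx² − (Σx)² = 73934.48 − 72522.49 = 1411.99; nΣy² − (Σy)² = 2649.44 − 2601 = 48.44
r = -168.54 / √(1411.99 × 48.44) = -168.54 / 261.5278 ≈ -0.644

-0.644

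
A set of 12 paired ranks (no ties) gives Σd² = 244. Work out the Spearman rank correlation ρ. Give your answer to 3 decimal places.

0.147

ρ = 1 − 6Σd² / [n(n²−1)] = 1 − 6×244 / (12×143)
  = 1 − 1464/1716 = 1 − 0.8531 ≈ 0.147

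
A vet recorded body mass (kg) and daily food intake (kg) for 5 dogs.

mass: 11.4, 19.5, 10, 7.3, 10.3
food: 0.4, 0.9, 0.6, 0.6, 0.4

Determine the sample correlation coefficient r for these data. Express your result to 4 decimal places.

0.7086

n = 5, Σx = 58.5, Σy = 2.9, Σx² = 769.59, Σy² = 1.85, Σxy = 36.61
nΣxy − ΣxΣy = 183.05 − 169.65 = 13.4
nΣx² − (Σx)² = 3847.95 − 3422.25 = 425.7; nΣy² − (Σy)² = 9.25 − 8.41 = 0.84
r = 13.4 / √(425.7 × 0.84) = 13.4 / 18.9100 ≈ 0.7086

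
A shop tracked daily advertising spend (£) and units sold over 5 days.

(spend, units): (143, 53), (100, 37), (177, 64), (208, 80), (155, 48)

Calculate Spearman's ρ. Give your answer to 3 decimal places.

Rank spend: 2, 1, 4, 5, 3
Rank units: 3, 1, 4, 5, 2
d = rank(spend) − rank(units): -1, 0, 0, 0, 1; Σd² = 2
ρ = 1 − 6Σd² / [n(n²−1)] = 1 − 6×2 / (5×24) = 1 − 12/120 ≈ 0.900

0.900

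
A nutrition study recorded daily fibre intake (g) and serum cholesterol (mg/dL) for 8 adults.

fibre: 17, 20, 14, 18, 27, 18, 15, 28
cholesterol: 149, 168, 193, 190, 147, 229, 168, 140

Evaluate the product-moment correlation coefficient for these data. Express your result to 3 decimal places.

-0.566

n = 8, Σx = 157, Σy = 1384, Σx² = 3271, Σy² = 245648, Σxy = 26546
nΣxy − ΣxΣy = 212368 − 217288 = -4920
nΣx² − (Σx)² = 26168 − 24649 = 1519; nΣy² − (Σy)² = 1965184 − 1915456 = 49728
r = -4920 / √(1519 × 49728) = -4920 / 8691.1928 ≈ -0.566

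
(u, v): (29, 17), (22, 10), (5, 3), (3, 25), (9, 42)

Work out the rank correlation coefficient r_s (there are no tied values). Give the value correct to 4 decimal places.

-0.1000

Rank u: 5, 4, 2, 1, 3
Rank v: 3, 2, 1, 4, 5
d = rank(u) − rank(v): 2, 2, 1, -3, -2; Σd² = 22
ρ = 1 − 6Σd² / [n(n²−1)] = 1 − 6×22 / (5×24) = 1 − 132/120 ≈ -0.1000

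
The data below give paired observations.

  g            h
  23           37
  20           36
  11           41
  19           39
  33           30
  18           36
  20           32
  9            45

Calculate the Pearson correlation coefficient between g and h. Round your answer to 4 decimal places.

-0.8732

n = 8, Σg = 153, Σh = 296, Σg² = 3305, Σh² = 11112, Σgh = 5446
nΣgh − ΣgΣh = 43568 − 45288 = -1720
nΣg² − (Σg)² = 26440 − 23409 = 3031; nΣh² − (Σh)² = 88896 − 87616 = 1280
r = -1720 / √(3031 × 1280) = -1720 / 1969.6903 ≈ -0.8732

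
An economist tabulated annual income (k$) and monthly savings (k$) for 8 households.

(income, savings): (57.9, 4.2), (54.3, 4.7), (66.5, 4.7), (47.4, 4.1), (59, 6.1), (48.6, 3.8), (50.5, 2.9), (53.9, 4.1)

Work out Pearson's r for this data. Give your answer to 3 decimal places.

n = 8, Σx = 438.1, Σy = 34.6, Σx² = 24268.33, Σy² = 155.5, Σxy = 1917.3
nΣxy − ΣxΣy = 15338.4 − 15158.26 = 180.14
nΣx² − (Σx)² = 194146.64 − 191931.61 = 2215.03; nΣy² − (Σy)² = 1244 − 1197.16 = 46.84
r = 180.14 / √(2215.03 × 46.84) = 180.14 / 322.1056 ≈ 0.559

0.559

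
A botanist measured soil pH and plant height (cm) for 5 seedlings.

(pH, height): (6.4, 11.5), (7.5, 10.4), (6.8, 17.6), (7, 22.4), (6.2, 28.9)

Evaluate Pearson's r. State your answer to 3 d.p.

-0.529

n = 5, Σx = 33.9, Σy = 90.8, Σx² = 230.89, Σy² = 1887.14, Σxy = 607.26
nΣxy − ΣxΣy = 3036.3 − 3078.12 = -41.82
nΣx² − (Σx)² = 1154.45 − 1149.21 = 5.24; nΣy² − (Σy)² = 9435.7 − 8244.64 = 1191.06
r = -41.82 / √(5.24 × 1191.06) = -41.82 / 79.0010 ≈ -0.529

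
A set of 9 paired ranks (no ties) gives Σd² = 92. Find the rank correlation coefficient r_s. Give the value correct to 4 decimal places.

ρ = 1 − 6Σd² / [n(n²−1)] = 1 − 6×92 / (9×80)
  = 1 − 552/720 = 1 − 0.76667 ≈ 0.2333

0.2333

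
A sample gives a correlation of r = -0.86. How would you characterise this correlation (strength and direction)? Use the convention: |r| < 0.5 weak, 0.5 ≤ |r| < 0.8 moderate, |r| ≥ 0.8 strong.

r = -0.86 < 0 so the relationship is negative.
|r| = 0.86, which falls in the strong range.

strong negative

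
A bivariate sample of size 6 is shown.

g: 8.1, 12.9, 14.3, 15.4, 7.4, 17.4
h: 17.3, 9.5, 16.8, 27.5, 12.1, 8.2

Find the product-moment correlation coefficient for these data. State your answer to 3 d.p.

n = 6, Σg = 75.5, Σh = 91.4, Σg² = 1031.19, Σh² = 1641.68, Σgh = 1158.64
nΣgh − ΣgΣh = 6951.84 − 6900.7 = 51.14
nΣg² − (Σg)² = 6187.14 − 5700.25 = 486.89; nΣh² − (Σh)² = 9850.08 − 8353.96 = 1496.12
r = 51.14 / √(486.89 × 1496.12) = 51.14 / 853.4904 ≈ 0.060

0.060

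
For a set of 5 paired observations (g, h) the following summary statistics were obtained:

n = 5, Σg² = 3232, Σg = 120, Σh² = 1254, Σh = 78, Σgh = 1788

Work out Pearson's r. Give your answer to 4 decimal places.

-0.7341

r = (nΣgh − ΣgΣh) / √[(nΣg² − (Σg)²)(nΣh² − (Σh)²)]
Numerator: 5×1788 − 120×78 = -420
Denominator: √[(16160 − 14400)(6270 − 6084)] = √[1760 × 186] = 572.1538
r = -420 / 572.1538 ≈ -0.7341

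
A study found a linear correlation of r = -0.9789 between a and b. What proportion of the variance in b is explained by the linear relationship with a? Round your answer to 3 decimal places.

r² = (-0.9789)² = 0.958

0.958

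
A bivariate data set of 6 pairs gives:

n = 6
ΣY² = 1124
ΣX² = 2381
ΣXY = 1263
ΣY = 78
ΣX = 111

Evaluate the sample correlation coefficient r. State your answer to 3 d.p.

-0.948

r = (nΣXY − ΣXΣY) / √[(nΣX² − (ΣX)²)(nΣY² − (ΣY)²)]
Numerator: 6×1263 − 111×78 = -1080
Denominator: √[(14286 − 12321)(6744 − 6084)] = √[1965 × 660] = 1138.8152
r = -1080 / 1138.8152 ≈ -0.948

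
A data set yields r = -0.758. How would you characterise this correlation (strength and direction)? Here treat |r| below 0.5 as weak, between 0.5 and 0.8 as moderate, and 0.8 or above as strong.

moderate negative

r = -0.758 < 0 so the relationship is negative.
|r| = 0.758, which falls in the moderate range.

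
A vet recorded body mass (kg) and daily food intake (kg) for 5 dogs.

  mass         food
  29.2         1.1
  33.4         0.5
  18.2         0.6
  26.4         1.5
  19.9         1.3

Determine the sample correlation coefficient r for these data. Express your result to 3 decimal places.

n = 5, Σx = 127.1, Σy = 5, Σx² = 3392.41, Σy² = 5.76, Σxy = 125.21
nΣxy − ΣxΣy = 626.05 − 635.5 = -9.45
nΣx² − (Σx)² = 16962.05 − 16154.41 = 807.64; nΣy² − (Σy)² = 28.8 − 25 = 3.8
r = -9.45 / √(807.64 × 3.8) = -9.45 / 55.3988 ≈ -0.171

-0.171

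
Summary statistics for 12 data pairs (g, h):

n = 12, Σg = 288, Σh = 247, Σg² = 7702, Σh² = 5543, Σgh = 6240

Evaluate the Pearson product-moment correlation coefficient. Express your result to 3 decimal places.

r = (nΣgh − ΣgΣh) / √[(nΣg² − (Σg)²)(nΣh² − (Σh)²)]
Numerator: 12×6240 − 288×247 = 3744
Denominator: √[(92424 − 82944)(66516 − 61009)] = √[9480 × 5507] = 7225.3969
r = 3744 / 7225.3969 ≈ 0.518

0.518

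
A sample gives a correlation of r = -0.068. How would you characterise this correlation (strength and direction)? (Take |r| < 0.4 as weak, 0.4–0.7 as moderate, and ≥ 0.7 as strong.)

r = -0.068 < 0 so the relationship is negative.
|r| = 0.068, which falls in the weak range.

weak negative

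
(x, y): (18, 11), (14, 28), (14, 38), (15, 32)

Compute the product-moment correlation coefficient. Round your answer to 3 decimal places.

n = 4, Σx = 61, Σy = 109, Σx² = 941, Σy² = 3373, Σxy = 1602
nΣxy − ΣxΣy = 6408 − 6649 = -241
nΣx² − (Σx)² = 3764 − 3721 = 43; nΣy² − (Σy)² = 13492 − 11881 = 1611
r = -241 / √(43 × 1611) = -241 / 263.1976 ≈ -0.916

-0.916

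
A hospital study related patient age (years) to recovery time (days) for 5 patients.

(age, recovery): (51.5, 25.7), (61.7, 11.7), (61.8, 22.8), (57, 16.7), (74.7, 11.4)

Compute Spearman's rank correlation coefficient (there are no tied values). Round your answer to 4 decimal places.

-0.7000

Rank age: 1, 3, 4, 2, 5
Rank recovery: 5, 2, 4, 3, 1
d = rank(age) − rank(recovery): -4, 1, 0, -1, 4; Σd² = 34
ρ = 1 − 6Σd² / [n(n²−1)] = 1 − 6×34 / (5×24) = 1 − 204/120 ≈ -0.7000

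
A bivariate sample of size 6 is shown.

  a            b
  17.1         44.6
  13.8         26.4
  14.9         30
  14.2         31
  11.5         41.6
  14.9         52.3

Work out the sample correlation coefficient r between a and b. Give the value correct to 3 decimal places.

0.206

n = 6, Σa = 86.4, Σb = 225.9, Σa² = 1260.76, Σb² = 9012.97, Σab = 3271.85
nΣab − ΣaΣb = 19631.1 − 19517.76 = 113.34
nΣa² − (Σa)² = 7564.56 − 7464.96 = 99.6; nΣb² − (Σb)² = 54077.82 − 51030.81 = 3047.01
r = 113.34 / √(99.6 × 3047.01) = 113.34 / 550.8922 ≈ 0.206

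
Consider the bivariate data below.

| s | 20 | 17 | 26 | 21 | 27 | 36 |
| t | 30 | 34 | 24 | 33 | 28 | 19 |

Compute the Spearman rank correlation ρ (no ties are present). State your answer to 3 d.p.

-0.886

Rank s: 2, 1, 4, 3, 5, 6
Rank t: 4, 6, 2, 5, 3, 1
d = rank(s) − rank(t): -2, -5, 2, -2, 2, 5; Σd² = 66
ρ = 1 − 6Σd² / [n(n²−1)] = 1 − 6×66 / (6×35) = 1 − 396/210 ≈ -0.886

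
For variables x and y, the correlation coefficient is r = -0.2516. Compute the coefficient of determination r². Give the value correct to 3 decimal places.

r² = (-0.2516)² = 0.063

0.063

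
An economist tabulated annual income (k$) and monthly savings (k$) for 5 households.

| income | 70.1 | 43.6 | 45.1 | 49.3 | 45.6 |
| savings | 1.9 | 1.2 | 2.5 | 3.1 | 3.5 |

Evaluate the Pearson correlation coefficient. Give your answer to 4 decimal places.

-0.2053

n = 5, Σx = 253.7, Σy = 12.2, Σx² = 13358.83, Σy² = 33.16, Σxy = 610.69
nΣxy − ΣxΣy = 3053.45 − 3095.14 = -41.69
nΣx² − (Σx)² = 66794.15 − 64363.69 = 2430.46; nΣy² − (Σy)² = 165.8 − 148.84 = 16.96
r = -41.69 / √(2430.46 × 16.96) = -41.69 / 203.0286 ≈ -0.2053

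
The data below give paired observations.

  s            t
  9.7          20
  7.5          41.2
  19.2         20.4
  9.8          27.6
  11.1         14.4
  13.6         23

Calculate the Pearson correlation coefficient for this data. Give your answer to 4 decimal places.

-0.4934

n = 6, Σs = 70.9, Σt = 146.6, Σs² = 923.19, Σt² = 4011.72, Σst = 1637.8
nΣst − ΣsΣt = 9826.8 − 10393.94 = -567.14
nΣs² − (Σs)² = 5539.14 − 5026.81 = 512.33; nΣt² − (Σt)² = 24070.32 − 21491.56 = 2578.76
r = -567.14 / √(512.33 × 2578.76) = -567.14 / 1149.4243 ≈ -0.4934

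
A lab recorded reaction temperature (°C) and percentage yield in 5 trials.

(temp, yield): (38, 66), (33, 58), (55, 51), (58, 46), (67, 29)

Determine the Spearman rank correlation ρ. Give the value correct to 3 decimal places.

-0.900

Rank temp: 2, 1, 3, 4, 5
Rank yield: 5, 4, 3, 2, 1
d = rank(temp) − rank(yield): -3, -3, 0, 2, 4; Σd² = 38
ρ = 1 − 6Σd² / [n(n²−1)] = 1 − 6×38 / (5×24) = 1 − 228/120 ≈ -0.900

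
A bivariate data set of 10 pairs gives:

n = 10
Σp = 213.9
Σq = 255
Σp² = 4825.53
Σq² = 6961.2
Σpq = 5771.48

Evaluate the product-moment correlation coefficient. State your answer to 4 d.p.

r = (nΣpq − ΣpΣq) / √[(nΣp² − (Σp)²)(nΣq² − (Σq)²)]
Numerator: 10×5771.48 − 213.9×255 = 3170.3
Denominator: √[(48255.3 − 45753.21)(69612 − 65025)] = √[2502.09 × 4587] = 3387.7849
r = 3170.3 / 3387.7849 ≈ 0.9358

0.9358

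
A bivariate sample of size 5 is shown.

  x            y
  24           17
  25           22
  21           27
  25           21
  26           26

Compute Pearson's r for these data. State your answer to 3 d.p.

-0.277

n = 5, Σx = 121, Σy = 113, Σx² = 2943, Σy² = 2619, Σxy = 2726
nΣxy − ΣxΣy = 13630 − 13673 = -43
nΣx² − (Σx)² = 14715 − 14641 = 74; nΣy² − (Σy)² = 13095 − 12769 = 326
r = -43 / √(74 × 326) = -43 / 155.3190 ≈ -0.277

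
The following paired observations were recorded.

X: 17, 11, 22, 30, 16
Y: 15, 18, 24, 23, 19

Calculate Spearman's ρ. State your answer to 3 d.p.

Rank X: 3, 1, 4, 5, 2
Rank Y: 1, 2, 5, 4, 3
d = rank(X) − rank(Y): 2, -1, -1, 1, -1; Σd² = 8
ρ = 1 − 6Σd² / [n(n²−1)] = 1 − 6×8 / (5×24) = 1 − 48/120 ≈ 0.600

0.600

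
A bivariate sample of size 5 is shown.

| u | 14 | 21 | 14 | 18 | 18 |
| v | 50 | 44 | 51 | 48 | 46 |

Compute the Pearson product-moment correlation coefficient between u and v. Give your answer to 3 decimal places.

n = 5, Σu = 85, Σv = 239, Σu² = 1481, Σv² = 11457, Σuv = 4030
nΣuv − ΣuΣv = 20150 − 20315 = -165
nΣu² − (Σu)² = 7405 − 7225 = 180; nΣv² − (Σv)² = 57285 − 57121 = 164
r = -165 / √(180 × 164) = -165 / 171.8139 ≈ -0.960

-0.960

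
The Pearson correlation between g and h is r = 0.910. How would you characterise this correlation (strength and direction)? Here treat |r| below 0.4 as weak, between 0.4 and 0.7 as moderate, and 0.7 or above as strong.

r = 0.910 > 0 so the relationship is positive.
|r| = 0.910, which falls in the strong range.

strong positive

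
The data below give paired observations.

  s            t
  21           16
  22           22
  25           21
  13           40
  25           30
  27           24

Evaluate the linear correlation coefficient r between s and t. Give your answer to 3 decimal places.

-0.610

n = 6, Σs = 133, Σt = 153, Σs² = 3073, Σt² = 4257, Σst = 3263
nΣst − ΣsΣt = 19578 − 20349 = -771
nΣs² − (Σs)² = 18438 − 17689 = 749; nΣt² − (Σt)² = 25542 − 23409 = 2133
r = -771 / √(749 × 2133) = -771 / 1263.9687 ≈ -0.610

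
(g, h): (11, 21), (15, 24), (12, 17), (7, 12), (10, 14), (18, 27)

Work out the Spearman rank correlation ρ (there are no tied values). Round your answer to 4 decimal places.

0.9429

Rank g: 3, 5, 4, 1, 2, 6
Rank h: 4, 5, 3, 1, 2, 6
d = rank(g) − rank(h): -1, 0, 1, 0, 0, 0; Σd² = 2
ρ = 1 − 6Σd² / [n(n²−1)] = 1 − 6×2 / (6×35) = 1 − 12/210 ≈ 0.9429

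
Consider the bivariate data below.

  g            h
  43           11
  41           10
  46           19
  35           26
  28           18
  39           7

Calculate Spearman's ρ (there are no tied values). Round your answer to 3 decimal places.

-0.086

Rank g: 5, 4, 6, 2, 1, 3
Rank h: 3, 2, 5, 6, 4, 1
d = rank(g) − rank(h): 2, 2, 1, -4, -3, 2; Σd² = 38
ρ = 1 − 6Σd² / [n(n²−1)] = 1 − 6×38 / (6×35) = 1 − 228/210 ≈ -0.086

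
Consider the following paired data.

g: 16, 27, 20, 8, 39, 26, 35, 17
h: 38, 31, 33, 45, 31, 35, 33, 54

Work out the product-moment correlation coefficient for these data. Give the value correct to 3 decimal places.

n = 8, Σg = 188, Σh = 300, Σg² = 5160, Σh² = 11710, Σgh = 6657
nΣgh − ΣgΣh = 53256 − 56400 = -3144
nΣg² − (Σg)² = 41280 − 35344 = 5936; nΣh² − (Σh)² = 93680 − 90000 = 3680
r = -3144 / √(5936 × 3680) = -3144 / 4673.8079 ≈ -0.673

-0.673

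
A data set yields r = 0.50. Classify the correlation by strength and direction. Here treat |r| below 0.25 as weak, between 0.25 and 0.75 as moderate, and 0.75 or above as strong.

moderate positive

r = 0.50 > 0 so the relationship is positive.
|r| = 0.50, which falls in the moderate range.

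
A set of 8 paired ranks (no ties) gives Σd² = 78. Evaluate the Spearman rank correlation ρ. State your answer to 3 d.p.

0.071

ρ = 1 − 6Σd² / [n(n²−1)] = 1 − 6×78 / (8×63)
  = 1 − 468/504 = 1 − 0.9286 ≈ 0.071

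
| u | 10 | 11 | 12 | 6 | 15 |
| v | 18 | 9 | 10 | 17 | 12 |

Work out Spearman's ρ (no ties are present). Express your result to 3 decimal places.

Rank u: 2, 3, 4, 1, 5
Rank v: 5, 1, 2, 4, 3
d = rank(u) − rank(v): -3, 2, 2, -3, 2; Σd² = 30
ρ = 1 − 6Σd² / [n(n²−1)] = 1 − 6×30 / (5×24) = 1 − 180/120 ≈ -0.500

-0.500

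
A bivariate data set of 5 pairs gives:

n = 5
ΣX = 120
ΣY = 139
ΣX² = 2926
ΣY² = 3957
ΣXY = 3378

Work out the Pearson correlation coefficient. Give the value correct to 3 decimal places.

0.643

r = (nΣXY − ΣXΣY) / √[(nΣX² − (ΣX)²)(nΣY² − (ΣY)²)]
Numerator: 5×3378 − 120×139 = 210
Denominator: √[(14630 − 14400)(19785 − 19321)] = √[230 × 464] = 326.6803
r = 210 / 326.6803 ≈ 0.643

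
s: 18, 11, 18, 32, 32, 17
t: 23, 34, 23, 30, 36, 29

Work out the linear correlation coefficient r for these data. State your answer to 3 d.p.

n = 6, Σs = 128, Σt = 175, Σs² = 3106, Σt² = 5251, Σst = 3807
nΣst − ΣsΣt = 22842 − 22400 = 442
nΣs² − (Σs)² = 18636 − 16384 = 2252; nΣt² − (Σt)² = 31506 − 30625 = 881
r = 442 / √(2252 × 881) = 442 / 1408.5496 ≈ 0.314

0.314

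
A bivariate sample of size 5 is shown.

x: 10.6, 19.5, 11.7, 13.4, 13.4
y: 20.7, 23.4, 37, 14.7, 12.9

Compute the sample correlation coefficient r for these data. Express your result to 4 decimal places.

n = 5, Σx = 68.6, Σy = 108.7, Σx² = 988.62, Σy² = 2727.55, Σxy = 1478.46
nΣxy − ΣxΣy = 7392.3 − 7456.82 = -64.52
nΣx² − (Σx)² = 4943.1 − 4705.96 = 237.14; nΣy² − (Σy)² = 13637.75 − 11815.69 = 1822.06
r = -64.52 / √(237.14 × 1822.06) = -64.52 / 657.3304 ≈ -0.0982

-0.0982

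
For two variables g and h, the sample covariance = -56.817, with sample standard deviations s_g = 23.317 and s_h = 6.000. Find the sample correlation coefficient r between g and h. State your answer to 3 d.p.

r = Cov(g,h) / (s_g · s_h) = -56.817 / (23.317 × 6.000)
  = -56.817 / 139.9020 ≈ -0.406

-0.406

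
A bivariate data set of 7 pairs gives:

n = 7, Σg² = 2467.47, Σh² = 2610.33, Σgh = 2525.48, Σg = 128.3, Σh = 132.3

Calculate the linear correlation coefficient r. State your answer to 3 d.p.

0.892

r = (nΣgh − ΣgΣh) / √[(nΣg² − (Σg)²)(nΣh² − (Σh)²)]
Numerator: 7×2525.48 − 128.3×132.3 = 704.27
Denominator: √[(17272.29 − 16460.89)(18272.31 − 17503.29)] = √[811.4 × 769.02] = 789.9258
r = 704.27 / 789.9258 ≈ 0.892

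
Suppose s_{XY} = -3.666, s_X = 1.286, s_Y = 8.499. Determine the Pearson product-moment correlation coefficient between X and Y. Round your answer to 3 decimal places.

r = Cov(X,Y) / (s_X · s_Y) = -3.666 / (1.286 × 8.499)
  = -3.666 / 10.9297 ≈ -0.335

-0.335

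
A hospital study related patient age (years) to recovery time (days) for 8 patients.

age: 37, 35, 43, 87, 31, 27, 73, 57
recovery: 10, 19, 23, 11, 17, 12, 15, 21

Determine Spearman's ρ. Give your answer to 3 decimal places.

-0.024

Rank age: 4, 3, 5, 8, 2, 1, 7, 6
Rank recovery: 1, 6, 8, 2, 5, 3, 4, 7
d = rank(age) − rank(recovery): 3, -3, -3, 6, -3, -2, 3, -1; Σd² = 86
ρ = 1 − 6Σd² / [n(n²−1)] = 1 − 6×86 / (8×63) = 1 − 516/504 ≈ -0.024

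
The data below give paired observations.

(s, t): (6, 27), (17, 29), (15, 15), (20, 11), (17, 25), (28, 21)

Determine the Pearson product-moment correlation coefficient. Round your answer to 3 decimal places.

n = 6, Σs = 103, Σt = 128, Σs² = 2023, Σt² = 2982, Σst = 2113
nΣst − ΣsΣt = 12678 − 13184 = -506
nΣs² − (Σs)² = 12138 − 10609 = 1529; nΣt² − (Σt)² = 17892 − 16384 = 1508
r = -506 / √(1529 × 1508) = -506 / 1518.4637 ≈ -0.333

-0.333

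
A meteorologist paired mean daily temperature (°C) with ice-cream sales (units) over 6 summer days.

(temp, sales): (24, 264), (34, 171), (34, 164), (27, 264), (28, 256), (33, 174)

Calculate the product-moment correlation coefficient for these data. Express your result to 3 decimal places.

n = 6, Σx = 180, Σy = 1293, Σx² = 5490, Σy² = 291341, Σxy = 37764
nΣxy − ΣxΣy = 226584 − 232740 = -6156
nΣx² − (Σx)² = 32940 − 32400 = 540; nΣy² − (Σy)² = 1748046 − 1671849 = 76197
r = -6156 / √(540 × 76197) = -6156 / 6414.5444 ≈ -0.960

-0.960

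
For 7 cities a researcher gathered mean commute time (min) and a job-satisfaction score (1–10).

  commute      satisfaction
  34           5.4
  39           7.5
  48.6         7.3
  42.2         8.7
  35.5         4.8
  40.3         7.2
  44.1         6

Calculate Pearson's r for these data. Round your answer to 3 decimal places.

n = 7, Σx = 283.7, Σy = 46.9, Σx² = 11648.95, Σy² = 325.27, Σxy = 1923.18
nΣxy − ΣxΣy = 13462.26 − 13305.53 = 156.73
nΣx² − (Σx)² = 81542.65 − 80485.69 = 1056.96; nΣy² − (Σy)² = 2276.89 − 2199.61 = 77.28
r = 156.73 / √(1056.96 × 77.28) = 156.73 / 285.8004 ≈ 0.548

0.548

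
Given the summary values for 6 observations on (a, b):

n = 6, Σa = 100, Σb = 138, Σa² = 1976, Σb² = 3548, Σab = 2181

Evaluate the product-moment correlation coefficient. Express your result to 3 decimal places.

r = (nΣab − ΣaΣb) / √[(nΣa² − (Σa)²)(nΣb² − (Σb)²)]
Numerator: 6×2181 − 100×138 = -714
Denominator: √[(11856 − 10000)(21288 − 19044)] = √[1856 × 2244] = 2040.7998
r = -714 / 2040.7998 ≈ -0.350

-0.350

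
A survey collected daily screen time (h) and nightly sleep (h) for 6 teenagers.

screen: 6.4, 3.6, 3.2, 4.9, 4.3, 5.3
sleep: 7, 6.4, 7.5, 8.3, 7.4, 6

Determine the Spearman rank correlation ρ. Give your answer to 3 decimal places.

-0.314

Rank screen: 6, 2, 1, 4, 3, 5
Rank sleep: 3, 2, 5, 6, 4, 1
d = rank(screen) − rank(sleep): 3, 0, -4, -2, -1, 4; Σd² = 46
ρ = 1 − 6Σd² / [n(n²−1)] = 1 − 6×46 / (6×35) = 1 − 276/210 ≈ -0.314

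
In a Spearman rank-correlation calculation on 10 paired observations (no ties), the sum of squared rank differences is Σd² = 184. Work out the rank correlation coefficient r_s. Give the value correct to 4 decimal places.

ρ = 1 − 6Σd² / [n(n²−1)] = 1 − 6×184 / (10×99)
  = 1 − 1104/990 = 1 − 1.11515 ≈ -0.1152

-0.1152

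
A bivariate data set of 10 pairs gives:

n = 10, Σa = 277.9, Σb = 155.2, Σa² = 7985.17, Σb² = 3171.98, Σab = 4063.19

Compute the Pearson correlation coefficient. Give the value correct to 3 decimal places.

-0.558

r = (nΣab − ΣaΣb) / √[(nΣa² − (Σa)²)(nΣb² − (Σb)²)]
Numerator: 10×4063.19 − 277.9×155.2 = -2498.18
Denominator: √[(79851.7 − 77228.41)(31719.8 − 24087.04)] = √[2623.29 × 7632.76] = 4474.7003
r = -2498.18 / 4474.7003 ≈ -0.558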